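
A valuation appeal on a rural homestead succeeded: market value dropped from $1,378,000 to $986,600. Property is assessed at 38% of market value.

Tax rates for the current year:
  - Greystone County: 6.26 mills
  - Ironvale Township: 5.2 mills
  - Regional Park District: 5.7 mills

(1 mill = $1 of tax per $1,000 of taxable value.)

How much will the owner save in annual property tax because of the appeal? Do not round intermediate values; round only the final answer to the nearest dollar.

$2,552

Old assessed value = $1,378,000 × 0.38 = $523,640
New assessed value = $986,600 × 0.38 = $374,908
Combined rate = 0.00626 + 0.0052 + 0.0057 = 0.01716
Old tax = $523,640 × 0.01716 = $8,985.6624
New tax = $374,908 × 0.01716 = $6,433.42128
Reduction = $8,985.6624 − $6,433.42128 = $2,552.24112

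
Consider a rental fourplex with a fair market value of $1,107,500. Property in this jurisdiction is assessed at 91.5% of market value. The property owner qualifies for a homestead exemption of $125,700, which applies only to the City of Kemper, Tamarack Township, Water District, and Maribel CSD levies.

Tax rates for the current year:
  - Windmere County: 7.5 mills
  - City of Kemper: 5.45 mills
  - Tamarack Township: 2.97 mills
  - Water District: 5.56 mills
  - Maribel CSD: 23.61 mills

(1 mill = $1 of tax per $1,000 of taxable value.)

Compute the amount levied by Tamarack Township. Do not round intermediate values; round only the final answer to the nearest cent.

$2,636.36

Assessed value = $1,107,500 × 0.915 = $1,013,362.5
Tamarack Township taxable value = $1,013,362.5 − $125,700 = $887,662.5
Tamarack Township levy = $887,662.5 × 0.00297 = $2,636.357625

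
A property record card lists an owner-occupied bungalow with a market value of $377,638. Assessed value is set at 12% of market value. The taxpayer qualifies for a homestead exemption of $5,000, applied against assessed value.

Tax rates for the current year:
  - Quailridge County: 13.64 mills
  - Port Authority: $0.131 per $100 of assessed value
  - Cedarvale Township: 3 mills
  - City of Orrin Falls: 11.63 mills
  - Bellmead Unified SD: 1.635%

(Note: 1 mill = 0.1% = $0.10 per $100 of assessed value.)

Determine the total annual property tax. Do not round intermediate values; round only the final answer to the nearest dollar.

Assessed value = $377,638 × 0.12 = $45,316.56
Taxable value = $45,316.56 − $5,000 = $40,316.56
Quailridge County: $40,316.56 × 0.01364 = $549.9178784
Port Authority: $40,316.56 × 0.00131 = $52.8146936
Cedarvale Township: $40,316.56 × 0.003 = $120.94968
City of Orrin Falls: $40,316.56 × 0.01163 = $468.8815928
Bellmead Unified SD: $40,316.56 × 0.01635 = $659.175756
Total = $1,851.7396008

$1,852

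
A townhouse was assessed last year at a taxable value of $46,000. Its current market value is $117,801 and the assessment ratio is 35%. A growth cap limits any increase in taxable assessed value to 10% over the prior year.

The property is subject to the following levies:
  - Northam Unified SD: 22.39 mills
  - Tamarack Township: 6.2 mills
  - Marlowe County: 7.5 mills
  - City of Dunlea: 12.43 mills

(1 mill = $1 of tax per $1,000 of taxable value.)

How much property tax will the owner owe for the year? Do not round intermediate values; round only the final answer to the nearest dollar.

Uncapped assessed value = $117,801 × 0.35 = $41,230.35
Cap limit = $46,000 × 1.1 = $50,600
Taxable assessed value = min($41,230.35, $50,600) = $41,230.35 (cap does not bind)
Northam Unified SD: $41,230.35 × 0.02239 = $923.1475365
Tamarack Township: $41,230.35 × 0.0062 = $255.62817
Marlowe County: $41,230.35 × 0.0075 = $309.227625
City of Dunlea: $41,230.35 × 0.01243 = $512.4932505
Total = $2,000.496582

$2,000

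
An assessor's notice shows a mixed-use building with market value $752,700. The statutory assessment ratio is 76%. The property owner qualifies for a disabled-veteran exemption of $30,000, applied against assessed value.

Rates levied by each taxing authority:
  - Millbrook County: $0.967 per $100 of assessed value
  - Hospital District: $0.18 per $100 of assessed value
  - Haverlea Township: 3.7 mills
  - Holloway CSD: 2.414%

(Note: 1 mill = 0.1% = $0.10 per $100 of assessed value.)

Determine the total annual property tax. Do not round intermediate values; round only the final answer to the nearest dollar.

$21,308

Assessed value = $752,700 × 0.76 = $572,052
Taxable value = $572,052 − $30,000 = $542,052
Millbrook County: $542,052 × 0.00967 = $5,241.64284
Hospital District: $542,052 × 0.0018 = $975.6936
Haverlea Township: $542,052 × 0.0037 = $2,005.5924
Holloway CSD: $542,052 × 0.02414 = $13,085.13528
Total = $21,308.06412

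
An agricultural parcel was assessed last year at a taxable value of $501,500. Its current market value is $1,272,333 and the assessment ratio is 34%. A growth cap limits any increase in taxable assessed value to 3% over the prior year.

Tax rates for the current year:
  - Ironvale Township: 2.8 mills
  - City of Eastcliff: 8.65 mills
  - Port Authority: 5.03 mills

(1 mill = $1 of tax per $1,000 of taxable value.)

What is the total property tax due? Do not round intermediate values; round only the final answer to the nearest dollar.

Uncapped assessed value = $1,272,333 × 0.34 = $432,593.22
Cap limit = $501,500 × 1.03 = $516,545
Taxable assessed value = min($432,593.22, $516,545) = $432,593.22 (cap does not bind)
Ironvale Township: $432,593.22 × 0.0028 = $1,211.261016
City of Eastcliff: $432,593.22 × 0.00865 = $3,741.931353
Port Authority: $432,593.22 × 0.00503 = $2,175.9438966
Total = $7,129.1362656

$7,129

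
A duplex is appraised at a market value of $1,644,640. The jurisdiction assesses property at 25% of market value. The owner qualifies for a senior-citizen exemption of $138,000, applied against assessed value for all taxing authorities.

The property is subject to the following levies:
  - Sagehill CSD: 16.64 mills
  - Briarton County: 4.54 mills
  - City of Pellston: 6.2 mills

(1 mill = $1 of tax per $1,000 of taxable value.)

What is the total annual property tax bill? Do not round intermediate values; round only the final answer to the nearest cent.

Assessed value = $1,644,640 × 0.25 = $411,160
Taxable value = $411,160 − $138,000 = $273,160
Sagehill CSD: $273,160 × 0.01664 = $4,545.3824
Briarton County: $273,160 × 0.00454 = $1,240.1464
City of Pellston: $273,160 × 0.0062 = $1,693.592
Total = $4,545.3824 + $1,240.1464 + $1,693.592 = $7,479.1208

$7,479.12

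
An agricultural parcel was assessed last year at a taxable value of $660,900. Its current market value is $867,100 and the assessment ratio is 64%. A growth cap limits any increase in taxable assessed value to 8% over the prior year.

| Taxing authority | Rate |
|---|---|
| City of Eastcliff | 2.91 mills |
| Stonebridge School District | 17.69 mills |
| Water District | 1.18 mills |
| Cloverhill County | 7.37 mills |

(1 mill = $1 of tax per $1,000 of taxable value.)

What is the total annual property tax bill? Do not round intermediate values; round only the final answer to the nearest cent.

$16,176.62

Uncapped assessed value = $867,100 × 0.64 = $554,944
Cap limit = $660,900 × 1.08 = $713,772
Taxable assessed value = min($554,944, $713,772) = $554,944 (cap does not bind)
City of Eastcliff: $554,944 × 0.00291 = $1,614.88704
Stonebridge School District: $554,944 × 0.01769 = $9,816.95936
Water District: $554,944 × 0.00118 = $654.83392
Cloverhill County: $554,944 × 0.00737 = $4,089.93728
Total = $16,176.6176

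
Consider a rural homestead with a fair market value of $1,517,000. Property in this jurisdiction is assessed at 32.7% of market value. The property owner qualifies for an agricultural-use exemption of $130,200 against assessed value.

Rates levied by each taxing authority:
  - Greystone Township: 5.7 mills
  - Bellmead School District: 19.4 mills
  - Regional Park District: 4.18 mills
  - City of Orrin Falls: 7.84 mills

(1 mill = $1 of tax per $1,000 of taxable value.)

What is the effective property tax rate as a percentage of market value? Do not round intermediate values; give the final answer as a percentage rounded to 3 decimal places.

0.895%

Assessed value = $1,517,000 × 0.327 = $496,059
Taxable value = $496,059 − $130,200 = $365,859
Greystone Township: $365,859 × 0.0057 = $2,085.3963
Bellmead School District: $365,859 × 0.0194 = $7,097.6646
Regional Park District: $365,859 × 0.00418 = $1,529.29062
City of Orrin Falls: $365,859 × 0.00784 = $2,868.33456
Total tax = $13,580.68608
Effective rate = $13,580.68608 ÷ $1,517,000 = 0.895% of market value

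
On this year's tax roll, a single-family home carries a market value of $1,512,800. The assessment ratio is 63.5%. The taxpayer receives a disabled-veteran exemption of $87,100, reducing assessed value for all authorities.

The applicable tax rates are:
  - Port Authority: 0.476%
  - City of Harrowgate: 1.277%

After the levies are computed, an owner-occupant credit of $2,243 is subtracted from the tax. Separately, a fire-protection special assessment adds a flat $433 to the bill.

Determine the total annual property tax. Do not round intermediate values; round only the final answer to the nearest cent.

$13,502.95

Assessed value = $1,512,800 × 0.635 = $960,628
Taxable value = $960,628 − $87,100 = $873,528
Port Authority: $873,528 × 0.00476 = $4,157.99328
City of Harrowgate: $873,528 × 0.01277 = $11,154.95256
Levies subtotal = $15,312.94584
After credit = $15,312.94584 − $2,243 = $13,069.94584
Total = $13,069.94584 + $433 = $13,502.94584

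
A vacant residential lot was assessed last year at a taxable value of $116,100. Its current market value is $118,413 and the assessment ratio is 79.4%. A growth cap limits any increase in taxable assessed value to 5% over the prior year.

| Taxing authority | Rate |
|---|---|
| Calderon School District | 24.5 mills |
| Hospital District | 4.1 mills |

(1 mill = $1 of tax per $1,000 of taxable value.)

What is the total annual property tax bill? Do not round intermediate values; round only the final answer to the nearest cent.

Uncapped assessed value = $118,413 × 0.794 = $94,019.922
Cap limit = $116,100 × 1.05 = $121,905
Taxable assessed value = min($94,019.922, $121,905) = $94,019.922 (cap does not bind)
Calderon School District: $94,019.922 × 0.0245 = $2,303.488089
Hospital District: $94,019.922 × 0.0041 = $385.4816802
Total = $2,688.9697692

$2,688.97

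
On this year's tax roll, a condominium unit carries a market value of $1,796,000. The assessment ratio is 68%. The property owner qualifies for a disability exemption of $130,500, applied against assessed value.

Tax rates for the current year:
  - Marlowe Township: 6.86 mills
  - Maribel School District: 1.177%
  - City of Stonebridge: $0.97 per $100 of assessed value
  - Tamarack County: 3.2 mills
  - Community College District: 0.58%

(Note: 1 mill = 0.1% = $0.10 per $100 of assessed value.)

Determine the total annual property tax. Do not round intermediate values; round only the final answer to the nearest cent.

Assessed value = $1,796,000 × 0.68 = $1,221,280
Taxable value = $1,221,280 − $130,500 = $1,090,780
Marlowe Township: $1,090,780 × 0.00686 = $7,482.7508
Maribel School District: $1,090,780 × 0.01177 = $12,838.4806
City of Stonebridge: $1,090,780 × 0.0097 = $10,580.566
Tamarack County: $1,090,780 × 0.0032 = $3,490.496
Community College District: $1,090,780 × 0.0058 = $6,326.524
Total = $40,718.8174

$40,718.82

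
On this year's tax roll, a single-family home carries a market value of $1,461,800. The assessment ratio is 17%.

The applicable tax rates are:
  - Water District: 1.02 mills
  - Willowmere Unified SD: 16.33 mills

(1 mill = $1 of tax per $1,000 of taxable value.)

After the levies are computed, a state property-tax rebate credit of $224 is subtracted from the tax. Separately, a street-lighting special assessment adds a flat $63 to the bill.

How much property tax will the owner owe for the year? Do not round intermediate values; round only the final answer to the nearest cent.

$4,150.58

Assessed value = $1,461,800 × 0.17 = $248,506
Water District: $248,506 × 0.00102 = $253.47612
Willowmere Unified SD: $248,506 × 0.01633 = $4,058.10298
Levies subtotal = $4,311.5791
After credit = $4,311.5791 − $224 = $4,087.5791
Total = $4,087.5791 + $63 = $4,150.5791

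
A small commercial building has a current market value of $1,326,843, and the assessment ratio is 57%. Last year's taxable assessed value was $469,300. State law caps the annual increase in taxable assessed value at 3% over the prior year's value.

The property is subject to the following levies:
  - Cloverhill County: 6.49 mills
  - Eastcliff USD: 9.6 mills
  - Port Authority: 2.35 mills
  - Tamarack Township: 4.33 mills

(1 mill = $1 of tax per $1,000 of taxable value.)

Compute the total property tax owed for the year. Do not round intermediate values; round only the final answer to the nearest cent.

$11,006.54

Uncapped assessed value = $1,326,843 × 0.57 = $756,300.51
Cap limit = $469,300 × 1.03 = $483,379
Taxable assessed value = min($756,300.51, $483,379) = $483,379 (cap binds)
Cloverhill County: $483,379 × 0.00649 = $3,137.12971
Eastcliff USD: $483,379 × 0.0096 = $4,640.4384
Port Authority: $483,379 × 0.00235 = $1,135.94065
Tamarack Township: $483,379 × 0.00433 = $2,093.03107
Total = $11,006.53983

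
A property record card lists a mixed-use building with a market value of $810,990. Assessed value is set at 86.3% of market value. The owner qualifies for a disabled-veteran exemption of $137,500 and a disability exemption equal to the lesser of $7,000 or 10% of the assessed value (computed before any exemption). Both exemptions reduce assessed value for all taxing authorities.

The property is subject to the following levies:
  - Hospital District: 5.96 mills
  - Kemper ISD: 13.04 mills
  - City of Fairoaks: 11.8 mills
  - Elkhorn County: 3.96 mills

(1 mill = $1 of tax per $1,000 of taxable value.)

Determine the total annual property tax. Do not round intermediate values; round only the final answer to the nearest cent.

$19,305.16

Assessed value = $810,990 × 0.863 = $699,884.37
Disability exemption = min($7,000, 10% × $699,884.37) = min($7,000, $69,988.437) = $7,000 (dollar cap binds)
Taxable value = $699,884.37 − $137,500 − $7,000 = $555,384.37
Hospital District: $555,384.37 × 0.00596 = $3,310.0908452
Kemper ISD: $555,384.37 × 0.01304 = $7,242.2121848
City of Fairoaks: $555,384.37 × 0.0118 = $6,553.535566
Elkhorn County: $555,384.37 × 0.00396 = $2,199.3221052
Total = $19,305.1607012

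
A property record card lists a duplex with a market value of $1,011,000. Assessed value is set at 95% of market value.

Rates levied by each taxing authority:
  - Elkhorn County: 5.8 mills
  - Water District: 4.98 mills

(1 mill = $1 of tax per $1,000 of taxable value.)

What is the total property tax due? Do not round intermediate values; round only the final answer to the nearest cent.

Assessed value = $1,011,000 × 0.95 = $960,450
Elkhorn County: $960,450 × 0.0058 = $5,570.61
Water District: $960,450 × 0.00498 = $4,783.041
Total = $5,570.61 + $4,783.041 = $10,353.651

$10,353.65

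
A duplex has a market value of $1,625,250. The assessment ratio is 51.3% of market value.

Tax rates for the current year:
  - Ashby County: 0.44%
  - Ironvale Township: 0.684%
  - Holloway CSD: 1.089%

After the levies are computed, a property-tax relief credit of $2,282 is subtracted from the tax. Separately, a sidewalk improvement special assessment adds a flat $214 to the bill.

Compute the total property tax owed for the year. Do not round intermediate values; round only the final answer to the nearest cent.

Assessed value = $1,625,250 × 0.513 = $833,753.25
Ashby County: $833,753.25 × 0.0044 = $3,668.5143
Ironvale Township: $833,753.25 × 0.00684 = $5,702.87223
Holloway CSD: $833,753.25 × 0.01089 = $9,079.5728925
Levies subtotal = $18,450.9594225
After credit = $18,450.9594225 − $2,282 = $16,168.9594225
Total = $16,168.9594225 + $214 = $16,382.9594225

$16,382.96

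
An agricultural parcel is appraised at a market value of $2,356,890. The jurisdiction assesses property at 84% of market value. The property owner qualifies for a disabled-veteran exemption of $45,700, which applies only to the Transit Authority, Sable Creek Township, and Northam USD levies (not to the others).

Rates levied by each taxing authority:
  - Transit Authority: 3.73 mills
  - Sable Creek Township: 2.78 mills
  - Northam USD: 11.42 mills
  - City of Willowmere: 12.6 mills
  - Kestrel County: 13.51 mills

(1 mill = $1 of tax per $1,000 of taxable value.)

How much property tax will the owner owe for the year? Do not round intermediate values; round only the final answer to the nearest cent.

$86,370.44

Assessed value = $2,356,890 × 0.84 = $1,979,787.6
Transit Authority: ($1,979,787.6 − $45,700) × 0.00373 = $1,934,087.6 × 0.00373 = $7,214.146748
Sable Creek Township: ($1,979,787.6 − $45,700) × 0.00278 = $1,934,087.6 × 0.00278 = $5,376.763528
Northam USD: ($1,979,787.6 − $45,700) × 0.01142 = $1,934,087.6 × 0.01142 = $22,087.280392
City of Willowmere: $1,979,787.6 × 0.0126 = $24,945.32376
Kestrel County: $1,979,787.6 × 0.01351 = $26,746.930476
Total = $86,370.444904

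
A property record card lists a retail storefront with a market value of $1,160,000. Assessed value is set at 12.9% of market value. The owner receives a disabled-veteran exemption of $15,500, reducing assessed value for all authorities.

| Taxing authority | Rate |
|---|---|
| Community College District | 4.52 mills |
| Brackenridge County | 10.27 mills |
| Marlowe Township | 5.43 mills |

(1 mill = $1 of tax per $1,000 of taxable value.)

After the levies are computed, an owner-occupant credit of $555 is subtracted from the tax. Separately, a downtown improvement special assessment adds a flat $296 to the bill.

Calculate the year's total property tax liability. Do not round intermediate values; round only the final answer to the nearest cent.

$2,453.31

Assessed value = $1,160,000 × 0.129 = $149,640
Taxable value = $149,640 − $15,500 = $134,140
Community College District: $134,140 × 0.00452 = $606.3128
Brackenridge County: $134,140 × 0.01027 = $1,377.6178
Marlowe Township: $134,140 × 0.00543 = $728.3802
Levies subtotal = $2,712.3108
After credit = $2,712.3108 − $555 = $2,157.3108
Total = $2,157.3108 + $296 = $2,453.3108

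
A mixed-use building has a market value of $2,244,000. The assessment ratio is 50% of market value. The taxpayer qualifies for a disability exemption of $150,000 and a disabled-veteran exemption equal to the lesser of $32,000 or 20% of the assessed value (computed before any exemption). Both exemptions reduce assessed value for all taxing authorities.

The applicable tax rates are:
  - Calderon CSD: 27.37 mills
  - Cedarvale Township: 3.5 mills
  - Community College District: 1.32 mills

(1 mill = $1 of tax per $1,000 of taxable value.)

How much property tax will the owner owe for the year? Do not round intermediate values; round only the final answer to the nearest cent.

$30,258.60

Assessed value = $2,244,000 × 0.5 = $1,122,000
Disabled-veteran exemption = min($32,000, 20% × $1,122,000) = min($32,000, $224,400) = $32,000 (dollar cap binds)
Taxable value = $1,122,000 − $150,000 − $32,000 = $940,000
Calderon CSD: $940,000 × 0.02737 = $25,727.8
Cedarvale Township: $940,000 × 0.0035 = $3,290
Community College District: $940,000 × 0.00132 = $1,240.8
Total = $30,258.6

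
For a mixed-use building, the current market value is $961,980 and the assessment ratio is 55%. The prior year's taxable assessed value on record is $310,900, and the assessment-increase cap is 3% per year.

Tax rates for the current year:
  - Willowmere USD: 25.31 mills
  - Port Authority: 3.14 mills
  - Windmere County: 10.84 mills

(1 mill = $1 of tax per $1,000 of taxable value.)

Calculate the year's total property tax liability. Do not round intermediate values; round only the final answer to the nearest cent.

$12,581.72

Uncapped assessed value = $961,980 × 0.55 = $529,089
Cap limit = $310,900 × 1.03 = $320,227
Taxable assessed value = min($529,089, $320,227) = $320,227 (cap binds)
Willowmere USD: $320,227 × 0.02531 = $8,104.94537
Port Authority: $320,227 × 0.00314 = $1,005.51278
Windmere County: $320,227 × 0.01084 = $3,471.26068
Total = $12,581.71883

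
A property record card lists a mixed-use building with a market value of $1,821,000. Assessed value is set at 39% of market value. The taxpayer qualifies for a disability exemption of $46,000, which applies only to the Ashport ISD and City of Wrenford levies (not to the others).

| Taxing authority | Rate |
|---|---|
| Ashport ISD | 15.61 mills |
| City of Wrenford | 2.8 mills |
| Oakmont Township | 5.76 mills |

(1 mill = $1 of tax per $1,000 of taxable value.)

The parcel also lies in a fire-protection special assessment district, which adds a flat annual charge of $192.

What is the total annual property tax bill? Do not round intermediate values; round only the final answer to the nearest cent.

Assessed value = $1,821,000 × 0.39 = $710,190
Ashport ISD: ($710,190 − $46,000) × 0.01561 = $664,190 × 0.01561 = $10,368.0059
City of Wrenford: ($710,190 − $46,000) × 0.0028 = $664,190 × 0.0028 = $1,859.732
Oakmont Township: $710,190 × 0.00576 = $4,090.6944
Levies subtotal = $16,318.4323
Total = $16,318.4323 + $192 = $16,510.4323

$16,510.43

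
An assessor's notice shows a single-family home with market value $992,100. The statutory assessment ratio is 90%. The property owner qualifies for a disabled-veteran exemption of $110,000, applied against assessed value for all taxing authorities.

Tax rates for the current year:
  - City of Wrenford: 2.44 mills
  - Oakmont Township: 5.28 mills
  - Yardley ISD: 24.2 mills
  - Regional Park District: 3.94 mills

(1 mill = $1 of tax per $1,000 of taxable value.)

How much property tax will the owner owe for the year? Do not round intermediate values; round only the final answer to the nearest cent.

$28,074.44

Assessed value = $992,100 × 0.9 = $892,890
Taxable value = $892,890 − $110,000 = $782,890
City of Wrenford: $782,890 × 0.00244 = $1,910.2516
Oakmont Township: $782,890 × 0.00528 = $4,133.6592
Yardley ISD: $782,890 × 0.0242 = $18,945.938
Regional Park District: $782,890 × 0.00394 = $3,084.5866
Total = $1,910.2516 + $4,133.6592 + $18,945.938 + $3,084.5866 = $28,074.4354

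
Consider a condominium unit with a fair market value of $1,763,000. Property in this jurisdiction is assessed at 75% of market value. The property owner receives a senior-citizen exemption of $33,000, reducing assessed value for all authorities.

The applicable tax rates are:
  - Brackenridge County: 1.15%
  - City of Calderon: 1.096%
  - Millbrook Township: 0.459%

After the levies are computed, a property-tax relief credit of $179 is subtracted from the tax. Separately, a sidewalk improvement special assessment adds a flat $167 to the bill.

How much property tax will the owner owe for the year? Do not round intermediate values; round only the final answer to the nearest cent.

Assessed value = $1,763,000 × 0.75 = $1,322,250
Taxable value = $1,322,250 − $33,000 = $1,289,250
Brackenridge County: $1,289,250 × 0.0115 = $14,826.375
City of Calderon: $1,289,250 × 0.01096 = $14,130.18
Millbrook Township: $1,289,250 × 0.00459 = $5,917.6575
Levies subtotal = $34,874.2125
After credit = $34,874.2125 − $179 = $34,695.2125
Total = $34,695.2125 + $167 = $34,862.2125

$34,862.21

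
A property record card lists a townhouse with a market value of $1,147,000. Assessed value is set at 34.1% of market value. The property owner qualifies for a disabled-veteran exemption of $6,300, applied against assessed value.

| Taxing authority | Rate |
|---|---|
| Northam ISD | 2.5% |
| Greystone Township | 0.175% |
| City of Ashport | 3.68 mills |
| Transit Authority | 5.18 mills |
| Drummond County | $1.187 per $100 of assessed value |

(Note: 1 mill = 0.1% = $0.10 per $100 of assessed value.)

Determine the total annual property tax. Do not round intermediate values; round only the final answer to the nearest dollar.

Assessed value = $1,147,000 × 0.341 = $391,127
Taxable value = $391,127 − $6,300 = $384,827
Northam ISD: $384,827 × 0.025 = $9,620.675
Greystone Township: $384,827 × 0.00175 = $673.44725
City of Ashport: $384,827 × 0.00368 = $1,416.16336
Transit Authority: $384,827 × 0.00518 = $1,993.40386
Drummond County: $384,827 × 0.01187 = $4,567.89649
Total = $18,271.58596

$18,272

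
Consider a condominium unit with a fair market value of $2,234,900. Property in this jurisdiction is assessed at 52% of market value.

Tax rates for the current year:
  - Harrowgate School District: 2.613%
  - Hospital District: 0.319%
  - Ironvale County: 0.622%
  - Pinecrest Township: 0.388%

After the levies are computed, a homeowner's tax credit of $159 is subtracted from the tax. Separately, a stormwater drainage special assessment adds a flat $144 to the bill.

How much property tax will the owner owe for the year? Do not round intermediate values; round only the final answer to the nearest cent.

$45,796.87

Assessed value = $2,234,900 × 0.52 = $1,162,148
Harrowgate School District: $1,162,148 × 0.02613 = $30,366.92724
Hospital District: $1,162,148 × 0.00319 = $3,707.25212
Ironvale County: $1,162,148 × 0.00622 = $7,228.56056
Pinecrest Township: $1,162,148 × 0.00388 = $4,509.13424
Levies subtotal = $45,811.87416
After credit = $45,811.87416 − $159 = $45,652.87416
Total = $45,652.87416 + $144 = $45,796.87416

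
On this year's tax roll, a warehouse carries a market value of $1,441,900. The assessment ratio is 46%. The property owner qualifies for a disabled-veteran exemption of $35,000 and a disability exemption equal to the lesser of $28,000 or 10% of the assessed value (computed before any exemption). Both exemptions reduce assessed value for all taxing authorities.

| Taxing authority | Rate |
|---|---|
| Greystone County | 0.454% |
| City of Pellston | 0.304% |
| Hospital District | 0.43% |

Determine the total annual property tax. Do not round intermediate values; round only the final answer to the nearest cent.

Assessed value = $1,441,900 × 0.46 = $663,274
Disability exemption = min($28,000, 10% × $663,274) = min($28,000, $66,327.4) = $28,000 (dollar cap binds)
Taxable value = $663,274 − $35,000 − $28,000 = $600,274
Greystone County: $600,274 × 0.00454 = $2,725.24396
City of Pellston: $600,274 × 0.00304 = $1,824.83296
Hospital District: $600,274 × 0.0043 = $2,581.1782
Total = $7,131.25512

$7,131.26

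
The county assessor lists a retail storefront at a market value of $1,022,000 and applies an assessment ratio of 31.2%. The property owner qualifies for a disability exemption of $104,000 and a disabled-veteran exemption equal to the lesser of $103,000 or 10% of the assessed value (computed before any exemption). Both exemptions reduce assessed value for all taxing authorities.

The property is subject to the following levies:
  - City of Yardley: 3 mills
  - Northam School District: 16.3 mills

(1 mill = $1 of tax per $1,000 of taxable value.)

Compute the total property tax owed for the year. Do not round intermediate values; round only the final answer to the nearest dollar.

$3,531

Assessed value = $1,022,000 × 0.312 = $318,864
Disabled-veteran exemption = min($103,000, 10% × $318,864) = min($103,000, $31,886.4) = $31,886.4 (percentage binds)
Taxable value = $318,864 − $104,000 − $31,886.4 = $182,977.6
City of Yardley: $182,977.6 × 0.003 = $548.9328
Northam School District: $182,977.6 × 0.0163 = $2,982.53488
Total = $3,531.46768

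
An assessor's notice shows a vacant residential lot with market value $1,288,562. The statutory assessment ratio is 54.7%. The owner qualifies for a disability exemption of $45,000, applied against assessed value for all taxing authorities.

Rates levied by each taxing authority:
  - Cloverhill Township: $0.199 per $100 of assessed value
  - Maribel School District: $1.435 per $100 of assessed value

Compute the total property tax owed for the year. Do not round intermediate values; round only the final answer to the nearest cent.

Assessed value = $1,288,562 × 0.547 = $704,843.414
Taxable value = $704,843.414 − $45,000 = $659,843.414
Cloverhill Township: $659,843.414 × 0.00199 = $1,313.08839386
Maribel School District: $659,843.414 × 0.01435 = $9,468.7529909
Total = $1,313.08839386 + $9,468.7529909 = $10,781.84138476

$10,781.84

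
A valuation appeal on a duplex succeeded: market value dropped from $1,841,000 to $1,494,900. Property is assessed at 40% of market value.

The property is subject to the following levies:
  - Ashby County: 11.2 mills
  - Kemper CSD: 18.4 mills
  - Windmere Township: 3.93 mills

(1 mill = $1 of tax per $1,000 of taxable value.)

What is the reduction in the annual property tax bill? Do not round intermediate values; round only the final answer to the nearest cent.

$4,641.89

Old assessed value = $1,841,000 × 0.4 = $736,400
New assessed value = $1,494,900 × 0.4 = $597,960
Combined rate = 0.0112 + 0.0184 + 0.00393 = 0.03353
Old tax = $736,400 × 0.03353 = $24,691.492
New tax = $597,960 × 0.03353 = $20,049.5988
Reduction = $24,691.492 − $20,049.5988 = $4,641.8932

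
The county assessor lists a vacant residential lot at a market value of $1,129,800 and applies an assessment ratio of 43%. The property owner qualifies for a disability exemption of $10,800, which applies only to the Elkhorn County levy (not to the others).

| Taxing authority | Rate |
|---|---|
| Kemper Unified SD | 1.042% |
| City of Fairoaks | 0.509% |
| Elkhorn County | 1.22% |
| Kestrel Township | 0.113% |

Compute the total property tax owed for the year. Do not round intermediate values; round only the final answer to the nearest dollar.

Assessed value = $1,129,800 × 0.43 = $485,814
Kemper Unified SD: $485,814 × 0.01042 = $5,062.18188
City of Fairoaks: $485,814 × 0.00509 = $2,472.79326
Elkhorn County: ($485,814 − $10,800) × 0.0122 = $475,014 × 0.0122 = $5,795.1708
Kestrel Township: $485,814 × 0.00113 = $548.96982
Total = $13,879.11576

$13,879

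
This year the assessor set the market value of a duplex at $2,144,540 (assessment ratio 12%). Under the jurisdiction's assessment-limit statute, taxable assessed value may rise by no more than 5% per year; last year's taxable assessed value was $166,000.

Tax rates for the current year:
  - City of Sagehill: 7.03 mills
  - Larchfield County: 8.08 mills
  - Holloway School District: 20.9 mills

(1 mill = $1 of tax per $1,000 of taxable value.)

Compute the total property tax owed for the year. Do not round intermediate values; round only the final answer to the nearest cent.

Uncapped assessed value = $2,144,540 × 0.12 = $257,344.8
Cap limit = $166,000 × 1.05 = $174,300
Taxable assessed value = min($257,344.8, $174,300) = $174,300 (cap binds)
City of Sagehill: $174,300 × 0.00703 = $1,225.329
Larchfield County: $174,300 × 0.00808 = $1,408.344
Holloway School District: $174,300 × 0.0209 = $3,642.87
Total = $6,276.543

$6,276.54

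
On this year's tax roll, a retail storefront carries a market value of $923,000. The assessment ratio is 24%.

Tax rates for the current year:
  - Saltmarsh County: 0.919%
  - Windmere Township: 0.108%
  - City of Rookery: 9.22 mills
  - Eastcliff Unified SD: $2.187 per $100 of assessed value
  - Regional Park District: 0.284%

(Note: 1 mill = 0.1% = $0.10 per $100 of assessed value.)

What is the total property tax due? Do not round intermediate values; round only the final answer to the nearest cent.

$9,791.18

Assessed value = $923,000 × 0.24 = $221,520
Saltmarsh County: $221,520 × 0.00919 = $2,035.7688
Windmere Township: $221,520 × 0.00108 = $239.2416
City of Rookery: $221,520 × 0.00922 = $2,042.4144
Eastcliff Unified SD: $221,520 × 0.02187 = $4,844.6424
Regional Park District: $221,520 × 0.00284 = $629.1168
Total = $9,791.184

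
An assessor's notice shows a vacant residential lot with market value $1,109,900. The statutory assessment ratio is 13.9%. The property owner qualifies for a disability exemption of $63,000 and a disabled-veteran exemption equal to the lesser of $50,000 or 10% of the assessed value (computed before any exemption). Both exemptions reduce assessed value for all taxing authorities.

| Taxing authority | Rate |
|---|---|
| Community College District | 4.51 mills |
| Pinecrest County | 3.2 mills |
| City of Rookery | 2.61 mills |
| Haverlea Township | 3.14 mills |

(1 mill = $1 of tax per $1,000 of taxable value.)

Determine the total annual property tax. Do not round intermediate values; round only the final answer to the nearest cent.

Assessed value = $1,109,900 × 0.139 = $154,276.1
Disabled-veteran exemption = min($50,000, 10% × $154,276.1) = min($50,000, $15,427.61) = $15,427.61 (percentage binds)
Taxable value = $154,276.1 − $63,000 − $15,427.61 = $75,848.49
Community College District: $75,848.49 × 0.00451 = $342.0766899
Pinecrest County: $75,848.49 × 0.0032 = $242.715168
City of Rookery: $75,848.49 × 0.00261 = $197.9645589
Haverlea Township: $75,848.49 × 0.00314 = $238.1642586
Total = $1,020.9206754

$1,020.92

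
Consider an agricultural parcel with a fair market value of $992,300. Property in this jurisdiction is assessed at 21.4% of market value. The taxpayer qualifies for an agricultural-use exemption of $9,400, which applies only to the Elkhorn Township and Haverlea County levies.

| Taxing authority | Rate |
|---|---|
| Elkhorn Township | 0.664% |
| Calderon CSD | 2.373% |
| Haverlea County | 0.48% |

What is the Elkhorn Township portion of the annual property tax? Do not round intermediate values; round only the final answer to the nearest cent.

$1,347.60

Assessed value = $992,300 × 0.214 = $212,352.2
Elkhorn Township taxable value = $212,352.2 − $9,400 = $202,952.2
Elkhorn Township levy = $202,952.2 × 0.00664 = $1,347.602608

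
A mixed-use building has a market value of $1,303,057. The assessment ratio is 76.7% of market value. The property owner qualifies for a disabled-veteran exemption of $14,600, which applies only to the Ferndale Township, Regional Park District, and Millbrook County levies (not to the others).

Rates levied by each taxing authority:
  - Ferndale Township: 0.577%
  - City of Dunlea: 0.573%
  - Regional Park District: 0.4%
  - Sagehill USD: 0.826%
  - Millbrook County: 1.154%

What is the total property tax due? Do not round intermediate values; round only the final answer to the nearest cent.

Assessed value = $1,303,057 × 0.767 = $999,444.719
Ferndale Township: ($999,444.719 − $14,600) × 0.00577 = $984,844.719 × 0.00577 = $5,682.55402863
City of Dunlea: $999,444.719 × 0.00573 = $5,726.81823987
Regional Park District: ($999,444.719 − $14,600) × 0.004 = $984,844.719 × 0.004 = $3,939.378876
Sagehill USD: $999,444.719 × 0.00826 = $8,255.41337894
Millbrook County: ($999,444.719 − $14,600) × 0.01154 = $984,844.719 × 0.01154 = $11,365.10805726
Total = $34,969.2725807

$34,969.27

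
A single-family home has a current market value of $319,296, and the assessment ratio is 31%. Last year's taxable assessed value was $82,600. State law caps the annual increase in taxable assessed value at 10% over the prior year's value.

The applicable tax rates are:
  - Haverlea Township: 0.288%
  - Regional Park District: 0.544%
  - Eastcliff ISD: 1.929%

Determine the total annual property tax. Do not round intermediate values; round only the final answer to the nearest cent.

Uncapped assessed value = $319,296 × 0.31 = $98,981.76
Cap limit = $82,600 × 1.1 = $90,860
Taxable assessed value = min($98,981.76, $90,860) = $90,860 (cap binds)
Haverlea Township: $90,860 × 0.00288 = $261.6768
Regional Park District: $90,860 × 0.00544 = $494.2784
Eastcliff ISD: $90,860 × 0.01929 = $1,752.6894
Total = $2,508.6446

$2,508.64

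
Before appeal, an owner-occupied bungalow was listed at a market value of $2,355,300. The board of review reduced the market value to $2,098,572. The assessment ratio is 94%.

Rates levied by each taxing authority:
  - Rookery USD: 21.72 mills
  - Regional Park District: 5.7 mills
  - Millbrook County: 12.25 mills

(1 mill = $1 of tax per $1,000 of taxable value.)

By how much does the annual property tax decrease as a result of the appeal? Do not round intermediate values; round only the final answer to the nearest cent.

$9,573.34

Old assessed value = $2,355,300 × 0.94 = $2,213,982
New assessed value = $2,098,572 × 0.94 = $1,972,657.68
Combined rate = 0.02172 + 0.0057 + 0.01225 = 0.03967
Old tax = $2,213,982 × 0.03967 = $87,828.66594
New tax = $1,972,657.68 × 0.03967 = $78,255.3301656
Reduction = $87,828.66594 − $78,255.3301656 = $9,573.3357744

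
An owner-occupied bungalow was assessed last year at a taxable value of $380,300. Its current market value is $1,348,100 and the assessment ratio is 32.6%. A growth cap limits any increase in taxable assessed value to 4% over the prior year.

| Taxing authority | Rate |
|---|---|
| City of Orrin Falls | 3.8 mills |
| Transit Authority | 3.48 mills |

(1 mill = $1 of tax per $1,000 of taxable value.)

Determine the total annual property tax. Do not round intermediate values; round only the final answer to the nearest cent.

Uncapped assessed value = $1,348,100 × 0.326 = $439,480.6
Cap limit = $380,300 × 1.04 = $395,512
Taxable assessed value = min($439,480.6, $395,512) = $395,512 (cap binds)
City of Orrin Falls: $395,512 × 0.0038 = $1,502.9456
Transit Authority: $395,512 × 0.00348 = $1,376.38176
Total = $2,879.32736

$2,879.33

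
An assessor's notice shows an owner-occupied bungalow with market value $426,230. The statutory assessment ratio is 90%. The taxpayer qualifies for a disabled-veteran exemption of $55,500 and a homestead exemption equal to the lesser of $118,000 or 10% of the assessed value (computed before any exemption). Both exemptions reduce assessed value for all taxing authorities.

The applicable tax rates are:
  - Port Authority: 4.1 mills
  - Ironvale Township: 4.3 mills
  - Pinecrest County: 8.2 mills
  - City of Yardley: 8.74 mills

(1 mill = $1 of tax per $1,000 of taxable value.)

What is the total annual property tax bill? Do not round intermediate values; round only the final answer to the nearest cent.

Assessed value = $426,230 × 0.9 = $383,607
Homestead exemption = min($118,000, 10% × $383,607) = min($118,000, $38,360.7) = $38,360.7 (percentage binds)
Taxable value = $383,607 − $55,500 − $38,360.7 = $289,746.3
Port Authority: $289,746.3 × 0.0041 = $1,187.95983
Ironvale Township: $289,746.3 × 0.0043 = $1,245.90909
Pinecrest County: $289,746.3 × 0.0082 = $2,375.91966
City of Yardley: $289,746.3 × 0.00874 = $2,532.382662
Total = $7,342.171242

$7,342.17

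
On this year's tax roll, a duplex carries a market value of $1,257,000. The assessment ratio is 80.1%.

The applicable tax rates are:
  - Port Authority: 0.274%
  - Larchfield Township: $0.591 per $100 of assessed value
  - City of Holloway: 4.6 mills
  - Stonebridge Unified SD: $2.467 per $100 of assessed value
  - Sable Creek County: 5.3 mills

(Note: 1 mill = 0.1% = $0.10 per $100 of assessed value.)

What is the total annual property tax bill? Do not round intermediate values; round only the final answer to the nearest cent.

$43,516.36

Assessed value = $1,257,000 × 0.801 = $1,006,857
Port Authority: $1,006,857 × 0.00274 = $2,758.78818
Larchfield Township: $1,006,857 × 0.00591 = $5,950.52487
City of Holloway: $1,006,857 × 0.0046 = $4,631.5422
Stonebridge Unified SD: $1,006,857 × 0.02467 = $24,839.16219
Sable Creek County: $1,006,857 × 0.0053 = $5,336.3421
Total = $43,516.35954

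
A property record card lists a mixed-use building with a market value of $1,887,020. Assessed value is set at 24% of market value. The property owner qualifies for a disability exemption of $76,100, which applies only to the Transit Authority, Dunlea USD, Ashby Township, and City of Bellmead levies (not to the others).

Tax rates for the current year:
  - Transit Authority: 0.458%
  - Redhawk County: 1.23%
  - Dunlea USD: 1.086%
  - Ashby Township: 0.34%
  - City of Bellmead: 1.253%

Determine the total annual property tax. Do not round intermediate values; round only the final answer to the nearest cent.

Assessed value = $1,887,020 × 0.24 = $452,884.8
Transit Authority: ($452,884.8 − $76,100) × 0.00458 = $376,784.8 × 0.00458 = $1,725.674384
Redhawk County: $452,884.8 × 0.0123 = $5,570.48304
Dunlea USD: ($452,884.8 − $76,100) × 0.01086 = $376,784.8 × 0.01086 = $4,091.882928
Ashby Township: ($452,884.8 − $76,100) × 0.0034 = $376,784.8 × 0.0034 = $1,281.06832
City of Bellmead: ($452,884.8 − $76,100) × 0.01253 = $376,784.8 × 0.01253 = $4,721.113544
Total = $17,390.222216

$17,390.22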